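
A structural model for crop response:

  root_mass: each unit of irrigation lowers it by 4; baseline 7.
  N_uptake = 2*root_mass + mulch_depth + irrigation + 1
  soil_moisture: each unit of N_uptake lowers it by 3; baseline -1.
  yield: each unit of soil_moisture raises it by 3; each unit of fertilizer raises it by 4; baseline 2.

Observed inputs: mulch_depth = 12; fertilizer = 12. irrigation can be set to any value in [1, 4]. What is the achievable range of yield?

-133 to 56

Substituting into the N_uptake equation gives N_uptake = -7*irrigation + 27.
Substituting into the soil_moisture equation gives soil_moisture = 21*irrigation - 82.
Substituting into the yield equation gives yield = 63*irrigation - 196.
Linear in irrigation, so extremes are at the endpoints: irrigation = 1 gives yield = -133; irrigation = 4 gives yield = 56.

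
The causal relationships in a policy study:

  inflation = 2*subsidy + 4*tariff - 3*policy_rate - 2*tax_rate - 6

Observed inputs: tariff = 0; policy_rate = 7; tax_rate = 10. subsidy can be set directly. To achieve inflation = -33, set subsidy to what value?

Substituting into the inflation equation gives inflation = 2*subsidy - 47.
Solve 2*subsidy - 47 = -33: subsidy = (-33 + 47) / 2 = 7.

subsidy = 7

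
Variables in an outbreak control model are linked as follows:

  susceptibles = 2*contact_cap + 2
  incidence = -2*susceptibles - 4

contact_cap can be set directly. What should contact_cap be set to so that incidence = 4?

contact_cap = -3

Substituting into the incidence equation gives incidence = -4*contact_cap - 8.
Solve -4*contact_cap - 8 = 4: contact_cap = (4 + 8) / -4 = -3.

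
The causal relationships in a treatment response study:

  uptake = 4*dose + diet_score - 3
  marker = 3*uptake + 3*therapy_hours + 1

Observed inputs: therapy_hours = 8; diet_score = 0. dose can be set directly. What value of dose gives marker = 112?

dose = 8

Substituting into the uptake equation gives uptake = 4*dose - 3.
This gives marker = 12*dose + 16.
Solve 12*dose + 16 = 112: dose = (112 - 16) / 12 = 8.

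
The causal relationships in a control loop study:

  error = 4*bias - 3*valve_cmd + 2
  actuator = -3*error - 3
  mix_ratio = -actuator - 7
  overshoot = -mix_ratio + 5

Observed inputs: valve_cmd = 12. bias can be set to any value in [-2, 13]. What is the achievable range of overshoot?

Substituting into the error equation gives error = 4*bias - 34.
Substituting into the actuator equation gives actuator = -12*bias + 99.
mix_ratio becomes 12*bias - 106.
This gives overshoot = -12*bias + 111.
Linear in bias, so extremes are at the endpoints: bias = -2 gives overshoot = 135; bias = 13 gives overshoot = -45.

-45 to 135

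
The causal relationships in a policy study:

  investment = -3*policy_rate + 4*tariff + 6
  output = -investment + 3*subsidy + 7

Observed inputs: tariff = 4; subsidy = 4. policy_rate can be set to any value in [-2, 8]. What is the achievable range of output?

Substituting into the investment equation gives investment = -3*policy_rate + 22.
Substituting into the output equation gives output = 3*policy_rate - 3.
Linear in policy_rate, so extremes are at the endpoints: policy_rate = -2 gives output = -9; policy_rate = 8 gives output = 21.

-9 to 21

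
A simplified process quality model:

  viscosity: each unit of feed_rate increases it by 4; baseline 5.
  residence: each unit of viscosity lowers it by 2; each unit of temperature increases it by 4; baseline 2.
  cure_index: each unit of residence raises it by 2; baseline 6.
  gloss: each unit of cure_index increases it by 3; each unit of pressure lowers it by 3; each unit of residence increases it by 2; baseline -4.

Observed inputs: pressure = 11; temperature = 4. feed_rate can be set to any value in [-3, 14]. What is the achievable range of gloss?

Substituting into the residence equation gives residence = -8*feed_rate + 8.
So cure_index = -16*feed_rate + 22.
gloss becomes -64*feed_rate + 45.
Linear in feed_rate, so extremes are at the endpoints: feed_rate = -3 gives gloss = 237; feed_rate = 14 gives gloss = -851.

-851 to 237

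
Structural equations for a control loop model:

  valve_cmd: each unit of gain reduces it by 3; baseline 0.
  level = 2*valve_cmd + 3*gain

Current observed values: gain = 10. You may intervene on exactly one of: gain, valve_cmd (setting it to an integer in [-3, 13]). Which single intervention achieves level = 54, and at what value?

set valve_cmd = 12

Intervening on gain: level = -3*gain. Reaching 54 requires gain = -18, outside [-3, 13].
Intervening on valve_cmd: with other inputs at their observed values, level = 2*valve_cmd + 30. Solving for 54 gives valve_cmd = 12, within [-3, 13].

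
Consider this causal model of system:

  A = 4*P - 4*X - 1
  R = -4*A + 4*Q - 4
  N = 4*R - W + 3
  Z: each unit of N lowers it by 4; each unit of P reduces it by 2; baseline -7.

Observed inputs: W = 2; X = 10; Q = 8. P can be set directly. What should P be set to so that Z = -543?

Substituting into the A equation gives A = 4*P - 41.
R becomes -16*P + 192.
So N = -64*P + 769.
Z becomes 254*P - 3083.
Solve 254*P - 3083 = -543: P = (-543 + 3083) / 254 = 10.

P = 10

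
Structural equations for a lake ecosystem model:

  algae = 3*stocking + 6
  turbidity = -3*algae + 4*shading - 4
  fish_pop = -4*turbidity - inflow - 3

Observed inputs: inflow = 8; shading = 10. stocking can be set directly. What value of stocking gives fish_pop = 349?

stocking = 12

Substituting into the turbidity equation gives turbidity = -9*stocking + 18.
Substituting into the fish_pop equation gives fish_pop = 36*stocking - 83.
Solve 36*stocking - 83 = 349: stocking = (349 + 83) / 36 = 12.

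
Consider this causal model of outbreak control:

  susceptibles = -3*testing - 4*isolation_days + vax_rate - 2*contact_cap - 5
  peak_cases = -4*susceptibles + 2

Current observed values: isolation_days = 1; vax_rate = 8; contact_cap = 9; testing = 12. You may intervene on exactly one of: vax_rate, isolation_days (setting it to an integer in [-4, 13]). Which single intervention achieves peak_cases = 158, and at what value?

Intervening on vax_rate: peak_cases = -4*vax_rate + 254. Reaching 158 requires vax_rate = 24, outside [-4, 13].
Intervening on isolation_days: with other inputs at their observed values, peak_cases = 16*isolation_days + 206. Solving for 158 gives isolation_days = -3, within [-4, 13].

set isolation_days = -3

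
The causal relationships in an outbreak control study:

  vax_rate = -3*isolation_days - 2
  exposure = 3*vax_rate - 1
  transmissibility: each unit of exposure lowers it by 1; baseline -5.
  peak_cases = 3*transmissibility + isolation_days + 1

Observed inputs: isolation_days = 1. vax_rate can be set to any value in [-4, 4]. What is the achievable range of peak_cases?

-46 to 26

Intervening on vax_rate fixes its value directly, overriding its dependence on isolation_days.
Substituting into the transmissibility equation gives transmissibility = -3*vax_rate - 4.
Substituting into the peak_cases equation gives peak_cases = -9*vax_rate - 10.
Linear in vax_rate, so extremes are at the endpoints: vax_rate = -4 gives peak_cases = 26; vax_rate = 4 gives peak_cases = -46.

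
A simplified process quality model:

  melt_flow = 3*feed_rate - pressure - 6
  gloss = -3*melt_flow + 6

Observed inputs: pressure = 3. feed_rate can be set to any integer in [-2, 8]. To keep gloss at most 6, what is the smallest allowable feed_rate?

Substituting into the melt_flow equation gives melt_flow = 3*feed_rate - 9.
This gives gloss = -9*feed_rate + 33.
Require -9*feed_rate + 33 ≤ 6, so feed_rate ≥ 3.
The smallest integer in [-2, 8] satisfying this is 3.

feed_rate = 3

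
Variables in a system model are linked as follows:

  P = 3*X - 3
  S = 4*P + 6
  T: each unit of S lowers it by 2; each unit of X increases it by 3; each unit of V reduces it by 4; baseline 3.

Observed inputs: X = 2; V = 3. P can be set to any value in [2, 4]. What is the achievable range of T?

Intervening on P fixes its value directly, overriding its dependence on X.
Substituting into the T equation gives T = -8*P - 15.
Linear in P, so extremes are at the endpoints: P = 2 gives T = -31; P = 4 gives T = -47.

-47 to -31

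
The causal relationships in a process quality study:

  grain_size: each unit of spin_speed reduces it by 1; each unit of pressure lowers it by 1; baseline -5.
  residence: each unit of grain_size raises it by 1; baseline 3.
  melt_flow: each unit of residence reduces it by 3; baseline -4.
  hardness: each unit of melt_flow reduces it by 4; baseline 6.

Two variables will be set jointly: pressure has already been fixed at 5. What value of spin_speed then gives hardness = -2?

spin_speed = -5

With pressure held at 5:
Substituting into the grain_size equation gives grain_size = -spin_speed - 10.
Substituting into the residence equation gives residence = -spin_speed - 7.
melt_flow becomes 3*spin_speed + 17.
Substituting into the hardness equation gives hardness = -12*spin_speed - 62.
Solve -12*spin_speed - 62 = -2: spin_speed = (-2 + 62) / -12 = -5.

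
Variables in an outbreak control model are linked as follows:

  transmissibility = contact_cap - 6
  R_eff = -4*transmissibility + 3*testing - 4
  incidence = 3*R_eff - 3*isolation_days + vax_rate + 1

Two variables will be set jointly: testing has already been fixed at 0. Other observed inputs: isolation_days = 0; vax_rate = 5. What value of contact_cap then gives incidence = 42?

With testing held at 0:
Substituting into the R_eff equation gives R_eff = -4*contact_cap + 20.
Substituting into the incidence equation gives incidence = -12*contact_cap + 66.
Solve -12*contact_cap + 66 = 42: contact_cap = (42 - 66) / -12 = 2.

contact_cap = 2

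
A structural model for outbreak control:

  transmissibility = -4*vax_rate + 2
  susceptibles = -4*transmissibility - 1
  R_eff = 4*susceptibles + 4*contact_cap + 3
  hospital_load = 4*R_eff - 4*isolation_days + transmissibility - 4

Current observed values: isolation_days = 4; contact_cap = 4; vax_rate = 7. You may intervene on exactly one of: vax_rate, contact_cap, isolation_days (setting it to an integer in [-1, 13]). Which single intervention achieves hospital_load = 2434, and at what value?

set vax_rate = 10

Intervening on vax_rate: with other inputs at their observed values, hospital_load = 252*vax_rate - 86. Solving for 2434 gives vax_rate = 10, within [-1, 13].
Intervening on contact_cap: hospital_load = 16*contact_cap + 1614. Reaching 2434 requires contact_cap = 205/4, not an integer.
Intervening on isolation_days: hospital_load = -4*isolation_days + 1694. Reaching 2434 requires isolation_days = -185, outside [-1, 13].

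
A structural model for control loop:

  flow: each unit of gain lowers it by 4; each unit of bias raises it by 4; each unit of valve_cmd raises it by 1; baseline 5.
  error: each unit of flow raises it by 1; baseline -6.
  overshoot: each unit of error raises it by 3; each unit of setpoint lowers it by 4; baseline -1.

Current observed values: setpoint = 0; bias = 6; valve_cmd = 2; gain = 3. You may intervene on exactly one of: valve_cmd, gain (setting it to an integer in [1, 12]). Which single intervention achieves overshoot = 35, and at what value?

set valve_cmd = 1

Intervening on valve_cmd: with other inputs at their observed values, overshoot = 3*valve_cmd + 32. Solving for 35 gives valve_cmd = 1, within [1, 12].
Intervening on gain: overshoot = -12*gain + 74. Reaching 35 requires gain = 13/4, not an integer.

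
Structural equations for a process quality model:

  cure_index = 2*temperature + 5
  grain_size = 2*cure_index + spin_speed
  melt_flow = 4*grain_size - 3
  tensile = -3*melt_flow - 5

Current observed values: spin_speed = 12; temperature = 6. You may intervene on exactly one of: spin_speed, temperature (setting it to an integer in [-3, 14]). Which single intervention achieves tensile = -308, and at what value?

Intervening on spin_speed: tensile = -12*spin_speed - 404. Reaching -308 requires spin_speed = -8, outside [-3, 14].
Intervening on temperature: with other inputs at their observed values, tensile = -48*temperature - 260. Solving for -308 gives temperature = 1, within [-3, 14].

set temperature = 1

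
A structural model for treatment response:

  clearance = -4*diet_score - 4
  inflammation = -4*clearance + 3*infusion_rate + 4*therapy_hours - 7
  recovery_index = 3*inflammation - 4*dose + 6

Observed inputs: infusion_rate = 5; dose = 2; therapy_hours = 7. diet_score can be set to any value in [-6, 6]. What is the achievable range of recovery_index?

-134 to 442

Substituting into the inflammation equation gives inflammation = 16*diet_score + 52.
So recovery_index = 48*diet_score + 154.
Linear in diet_score, so extremes are at the endpoints: diet_score = -6 gives recovery_index = -134; diet_score = 6 gives recovery_index = 442.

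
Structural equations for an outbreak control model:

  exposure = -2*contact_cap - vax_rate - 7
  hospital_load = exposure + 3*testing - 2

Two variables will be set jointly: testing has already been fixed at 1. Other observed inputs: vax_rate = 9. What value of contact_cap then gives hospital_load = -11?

With testing held at 1:
Substituting into the exposure equation gives exposure = -2*contact_cap - 16.
Substituting into the hospital_load equation gives hospital_load = -2*contact_cap - 15.
Solve -2*contact_cap - 15 = -11: contact_cap = (-11 + 15) / -2 = -2.

contact_cap = -2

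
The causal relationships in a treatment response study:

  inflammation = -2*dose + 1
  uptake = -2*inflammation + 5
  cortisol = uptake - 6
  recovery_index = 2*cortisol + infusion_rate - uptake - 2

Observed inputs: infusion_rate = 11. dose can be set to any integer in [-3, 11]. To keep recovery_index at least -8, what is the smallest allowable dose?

Substituting into the uptake equation gives uptake = 4*dose + 3.
Substituting into the cortisol equation gives cortisol = 4*dose - 3.
So recovery_index = 4*dose.
Require 4*dose ≥ -8, so dose ≥ -2.
The smallest integer in [-3, 11] satisfying this is -2.

dose = -2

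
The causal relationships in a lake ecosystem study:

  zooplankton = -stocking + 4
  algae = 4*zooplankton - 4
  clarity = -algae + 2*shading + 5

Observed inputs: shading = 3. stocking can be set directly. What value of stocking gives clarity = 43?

Substituting into the algae equation gives algae = -4*stocking + 12.
So clarity = 4*stocking - 1.
Solve 4*stocking - 1 = 43: stocking = (43 + 1) / 4 = 11.

stocking = 11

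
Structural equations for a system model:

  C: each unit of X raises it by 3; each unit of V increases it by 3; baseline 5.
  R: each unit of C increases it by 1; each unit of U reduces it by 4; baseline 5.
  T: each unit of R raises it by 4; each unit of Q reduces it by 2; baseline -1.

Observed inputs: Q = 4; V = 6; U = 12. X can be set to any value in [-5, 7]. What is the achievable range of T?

-149 to -5

Substituting into the C equation gives C = 3*X + 23.
Substituting into the R equation gives R = 3*X - 20.
So T = 12*X - 89.
Linear in X, so extremes are at the endpoints: X = -5 gives T = -149; X = 7 gives T = -5.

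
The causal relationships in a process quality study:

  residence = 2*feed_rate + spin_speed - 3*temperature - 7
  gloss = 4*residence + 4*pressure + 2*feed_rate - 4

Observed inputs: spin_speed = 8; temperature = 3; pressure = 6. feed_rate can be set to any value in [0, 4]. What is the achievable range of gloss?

Substituting into the residence equation gives residence = 2*feed_rate - 8.
gloss becomes 10*feed_rate - 12.
Linear in feed_rate, so extremes are at the endpoints: feed_rate = 0 gives gloss = -12; feed_rate = 4 gives gloss = 28.

-12 to 28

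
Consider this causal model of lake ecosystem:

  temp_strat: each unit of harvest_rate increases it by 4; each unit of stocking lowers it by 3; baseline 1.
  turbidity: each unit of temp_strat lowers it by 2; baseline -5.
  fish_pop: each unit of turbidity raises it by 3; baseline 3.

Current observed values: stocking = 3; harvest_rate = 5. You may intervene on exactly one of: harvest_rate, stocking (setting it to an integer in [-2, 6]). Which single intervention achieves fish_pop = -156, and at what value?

set stocking = -1

Intervening on harvest_rate: fish_pop = -24*harvest_rate + 36. Reaching -156 requires harvest_rate = 8, outside [-2, 6].
Intervening on stocking: with other inputs at their observed values, fish_pop = 18*stocking - 138. Solving for -156 gives stocking = -1, within [-2, 6].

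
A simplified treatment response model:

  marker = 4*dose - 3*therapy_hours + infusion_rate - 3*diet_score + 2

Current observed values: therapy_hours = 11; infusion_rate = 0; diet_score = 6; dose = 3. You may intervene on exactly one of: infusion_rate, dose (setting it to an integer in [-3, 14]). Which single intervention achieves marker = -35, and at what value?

Intervening on infusion_rate: with other inputs at their observed values, marker = infusion_rate - 37. Solving for -35 gives infusion_rate = 2, within [-3, 14].
Intervening on dose: marker = 4*dose - 49. Reaching -35 requires dose = 7/2, not an integer.

set infusion_rate = 2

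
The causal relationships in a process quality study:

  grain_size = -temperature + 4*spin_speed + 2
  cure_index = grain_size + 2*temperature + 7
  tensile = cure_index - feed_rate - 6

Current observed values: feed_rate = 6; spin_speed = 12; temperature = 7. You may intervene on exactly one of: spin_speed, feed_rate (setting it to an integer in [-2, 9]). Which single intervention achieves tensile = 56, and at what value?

set feed_rate = 2

Intervening on spin_speed: tensile = 4*spin_speed + 4. Reaching 56 requires spin_speed = 13, outside [-2, 9].
Intervening on feed_rate: with other inputs at their observed values, tensile = -feed_rate + 58. Solving for 56 gives feed_rate = 2, within [-2, 9].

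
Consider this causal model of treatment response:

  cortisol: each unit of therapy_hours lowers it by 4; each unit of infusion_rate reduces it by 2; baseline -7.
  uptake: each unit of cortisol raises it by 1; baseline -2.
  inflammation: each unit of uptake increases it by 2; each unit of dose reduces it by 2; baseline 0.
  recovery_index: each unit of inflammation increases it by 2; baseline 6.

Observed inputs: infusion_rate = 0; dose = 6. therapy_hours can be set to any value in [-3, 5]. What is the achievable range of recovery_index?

Substituting into the cortisol equation gives cortisol = -4*therapy_hours - 7.
This gives uptake = -4*therapy_hours - 9.
Substituting into the inflammation equation gives inflammation = -8*therapy_hours - 30.
recovery_index becomes -16*therapy_hours - 54.
Linear in therapy_hours, so extremes are at the endpoints: therapy_hours = -3 gives recovery_index = -6; therapy_hours = 5 gives recovery_index = -134.

-134 to -6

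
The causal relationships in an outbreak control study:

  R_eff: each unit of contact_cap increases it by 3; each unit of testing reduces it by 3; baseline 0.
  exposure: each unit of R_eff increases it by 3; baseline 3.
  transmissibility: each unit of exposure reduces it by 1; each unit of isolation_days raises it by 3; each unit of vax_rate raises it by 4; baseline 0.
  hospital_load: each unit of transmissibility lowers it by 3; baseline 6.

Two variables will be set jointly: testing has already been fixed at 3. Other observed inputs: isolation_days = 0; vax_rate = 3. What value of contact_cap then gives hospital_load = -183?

With testing held at 3:
Substituting into the R_eff equation gives R_eff = 3*contact_cap - 9.
Substituting into the exposure equation gives exposure = 9*contact_cap - 24.
transmissibility becomes -9*contact_cap + 36.
hospital_load becomes 27*contact_cap - 102.
Solve 27*contact_cap - 102 = -183: contact_cap = (-183 + 102) / 27 = -3.

contact_cap = -3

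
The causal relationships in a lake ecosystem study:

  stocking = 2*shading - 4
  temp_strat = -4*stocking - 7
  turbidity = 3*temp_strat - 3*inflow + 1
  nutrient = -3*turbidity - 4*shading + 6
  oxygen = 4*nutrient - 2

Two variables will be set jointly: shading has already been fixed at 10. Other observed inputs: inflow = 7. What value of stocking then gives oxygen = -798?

stocking = -8

With shading held at 10:
Intervening on stocking fixes its value directly, overriding its dependence on shading.
Substituting into the turbidity equation gives turbidity = -12*stocking - 41.
Substituting into the nutrient equation gives nutrient = 36*stocking + 89.
Substituting into the oxygen equation gives oxygen = 144*stocking + 354.
Solve 144*stocking + 354 = -798: stocking = (-798 - 354) / 144 = -8.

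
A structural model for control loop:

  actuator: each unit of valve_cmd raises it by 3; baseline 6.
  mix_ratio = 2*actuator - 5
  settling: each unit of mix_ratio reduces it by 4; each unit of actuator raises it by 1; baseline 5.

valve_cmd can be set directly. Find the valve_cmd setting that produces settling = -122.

valve_cmd = 5

Substituting into the mix_ratio equation gives mix_ratio = 6*valve_cmd + 7.
Substituting into the settling equation gives settling = -21*valve_cmd - 17.
Solve -21*valve_cmd - 17 = -122: valve_cmd = (-122 + 17) / -21 = 5.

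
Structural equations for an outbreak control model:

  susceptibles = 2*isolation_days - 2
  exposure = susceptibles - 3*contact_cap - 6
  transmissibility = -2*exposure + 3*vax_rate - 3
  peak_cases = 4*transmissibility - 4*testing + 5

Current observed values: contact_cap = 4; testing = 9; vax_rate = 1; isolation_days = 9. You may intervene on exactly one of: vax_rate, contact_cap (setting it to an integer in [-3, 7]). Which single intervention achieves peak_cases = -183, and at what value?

Intervening on vax_rate: peak_cases = 12*vax_rate - 27. Reaching -183 requires vax_rate = -13, outside [-3, 7].
Intervening on contact_cap: with other inputs at their observed values, peak_cases = 24*contact_cap - 111. Solving for -183 gives contact_cap = -3, within [-3, 7].

set contact_cap = -3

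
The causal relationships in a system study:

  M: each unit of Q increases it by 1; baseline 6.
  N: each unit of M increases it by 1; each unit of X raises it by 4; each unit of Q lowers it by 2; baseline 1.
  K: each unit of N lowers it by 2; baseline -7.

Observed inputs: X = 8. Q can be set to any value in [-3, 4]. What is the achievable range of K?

Substituting into the N equation gives N = -Q + 39.
Substituting into the K equation gives K = 2*Q - 85.
Linear in Q, so extremes are at the endpoints: Q = -3 gives K = -91; Q = 4 gives K = -77.

-91 to -77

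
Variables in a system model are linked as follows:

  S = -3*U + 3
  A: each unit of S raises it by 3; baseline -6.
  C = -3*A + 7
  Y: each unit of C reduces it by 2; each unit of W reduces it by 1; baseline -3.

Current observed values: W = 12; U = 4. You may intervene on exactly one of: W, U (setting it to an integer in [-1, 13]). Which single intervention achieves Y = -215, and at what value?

set W = 0

Intervening on W: with other inputs at their observed values, Y = -W - 215. Solving for -215 gives W = 0, within [-1, 13].
Intervening on U: Y = -54*U - 11. Reaching -215 requires U = 34/9, not an integer.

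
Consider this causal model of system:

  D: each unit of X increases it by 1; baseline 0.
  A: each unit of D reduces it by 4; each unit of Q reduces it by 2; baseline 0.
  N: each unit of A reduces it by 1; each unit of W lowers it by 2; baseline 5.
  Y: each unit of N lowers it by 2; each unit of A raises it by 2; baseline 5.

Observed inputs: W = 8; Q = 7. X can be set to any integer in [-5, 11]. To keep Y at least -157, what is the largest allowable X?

Substituting into the A equation gives A = -4*X - 14.
Substituting into the N equation gives N = 4*X + 3.
Substituting into the Y equation gives Y = -16*X - 29.
Require -16*X - 29 ≥ -157, so X ≤ 8.
The largest integer in [-5, 11] satisfying this is 8.

X = 8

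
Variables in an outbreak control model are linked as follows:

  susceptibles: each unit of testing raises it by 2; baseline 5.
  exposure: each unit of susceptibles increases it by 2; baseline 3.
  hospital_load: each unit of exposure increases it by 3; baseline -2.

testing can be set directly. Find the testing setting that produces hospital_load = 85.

testing = 4

Substituting into the exposure equation gives exposure = 4*testing + 13.
Substituting into the hospital_load equation gives hospital_load = 12*testing + 37.
Solve 12*testing + 37 = 85: testing = (85 - 37) / 12 = 4.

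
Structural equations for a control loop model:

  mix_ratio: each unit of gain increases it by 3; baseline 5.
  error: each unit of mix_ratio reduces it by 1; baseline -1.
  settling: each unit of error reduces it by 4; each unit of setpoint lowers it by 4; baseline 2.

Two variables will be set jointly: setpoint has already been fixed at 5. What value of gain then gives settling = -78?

gain = -7

With setpoint held at 5:
Substituting into the error equation gives error = -3*gain - 6.
Substituting into the settling equation gives settling = 12*gain + 6.
Solve 12*gain + 6 = -78: gain = (-78 - 6) / 12 = -7.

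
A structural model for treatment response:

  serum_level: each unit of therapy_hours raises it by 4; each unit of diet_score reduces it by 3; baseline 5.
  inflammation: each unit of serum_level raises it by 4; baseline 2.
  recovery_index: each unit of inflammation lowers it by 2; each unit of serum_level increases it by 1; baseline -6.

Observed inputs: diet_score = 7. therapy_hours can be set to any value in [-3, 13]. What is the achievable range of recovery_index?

-262 to 186

Substituting into the serum_level equation gives serum_level = 4*therapy_hours - 16.
inflammation becomes 16*therapy_hours - 62.
Substituting into the recovery_index equation gives recovery_index = -28*therapy_hours + 102.
Linear in therapy_hours, so extremes are at the endpoints: therapy_hours = -3 gives recovery_index = 186; therapy_hours = 13 gives recovery_index = -262.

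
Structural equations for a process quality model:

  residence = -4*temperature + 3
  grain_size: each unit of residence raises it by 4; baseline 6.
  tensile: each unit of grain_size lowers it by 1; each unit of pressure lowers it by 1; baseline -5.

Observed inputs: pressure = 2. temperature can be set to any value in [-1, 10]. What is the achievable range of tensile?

-41 to 135

Substituting into the grain_size equation gives grain_size = -16*temperature + 18.
So tensile = 16*temperature - 25.
Linear in temperature, so extremes are at the endpoints: temperature = -1 gives tensile = -41; temperature = 10 gives tensile = 135.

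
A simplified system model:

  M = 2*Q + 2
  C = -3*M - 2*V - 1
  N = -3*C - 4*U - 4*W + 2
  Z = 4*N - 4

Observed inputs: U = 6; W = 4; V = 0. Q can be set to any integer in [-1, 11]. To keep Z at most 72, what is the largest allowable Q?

Q = 2

Substituting into the C equation gives C = -6*Q - 7.
So N = 18*Q - 17.
Substituting into the Z equation gives Z = 72*Q - 72.
Require 72*Q - 72 ≤ 72, so Q ≤ 2.
The largest integer in [-1, 11] satisfying this is 2.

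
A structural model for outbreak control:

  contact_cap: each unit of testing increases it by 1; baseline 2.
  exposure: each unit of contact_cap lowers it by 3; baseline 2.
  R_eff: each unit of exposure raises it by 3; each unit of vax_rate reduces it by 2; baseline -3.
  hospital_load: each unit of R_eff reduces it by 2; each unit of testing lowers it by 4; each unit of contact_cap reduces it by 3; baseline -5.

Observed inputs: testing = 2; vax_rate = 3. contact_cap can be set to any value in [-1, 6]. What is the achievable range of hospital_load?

-22 to 83

Intervening on contact_cap fixes its value directly, overriding its dependence on testing.
Substituting into the R_eff equation gives R_eff = -9*contact_cap - 3.
Substituting into the hospital_load equation gives hospital_load = 15*contact_cap - 7.
Linear in contact_cap, so extremes are at the endpoints: contact_cap = -1 gives hospital_load = -22; contact_cap = 6 gives hospital_load = 83.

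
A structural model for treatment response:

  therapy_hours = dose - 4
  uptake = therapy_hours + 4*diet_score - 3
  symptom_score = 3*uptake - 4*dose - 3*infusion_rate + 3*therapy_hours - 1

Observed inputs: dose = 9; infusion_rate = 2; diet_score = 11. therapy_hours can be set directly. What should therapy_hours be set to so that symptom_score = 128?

Intervening on therapy_hours fixes its value directly, overriding its dependence on dose.
Substituting into the uptake equation gives uptake = therapy_hours + 41.
So symptom_score = 6*therapy_hours + 80.
Solve 6*therapy_hours + 80 = 128: therapy_hours = (128 - 80) / 6 = 8.

therapy_hours = 8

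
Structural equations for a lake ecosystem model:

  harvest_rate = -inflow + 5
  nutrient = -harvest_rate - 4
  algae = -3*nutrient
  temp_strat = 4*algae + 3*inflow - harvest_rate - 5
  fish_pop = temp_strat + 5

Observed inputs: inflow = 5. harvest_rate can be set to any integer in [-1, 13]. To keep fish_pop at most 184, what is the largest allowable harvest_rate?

harvest_rate = 11

Intervening on harvest_rate fixes its value directly, overriding its dependence on inflow.
Substituting into the algae equation gives algae = 3*harvest_rate + 12.
Substituting into the temp_strat equation gives temp_strat = 11*harvest_rate + 58.
Substituting into the fish_pop equation gives fish_pop = 11*harvest_rate + 63.
Require 11*harvest_rate + 63 ≤ 184, so harvest_rate ≤ 11.
The largest integer in [-1, 13] satisfying this is 11.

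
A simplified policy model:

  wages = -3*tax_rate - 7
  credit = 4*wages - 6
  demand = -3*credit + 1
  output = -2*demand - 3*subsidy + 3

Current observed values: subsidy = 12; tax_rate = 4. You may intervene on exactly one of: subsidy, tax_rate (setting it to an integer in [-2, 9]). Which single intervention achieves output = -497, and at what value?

Intervening on subsidy: with other inputs at their observed values, output = -3*subsidy - 491. Solving for -497 gives subsidy = 2, within [-2, 9].
Intervening on tax_rate: output = -72*tax_rate - 239. Reaching -497 requires tax_rate = 43/12, not an integer.

set subsidy = 2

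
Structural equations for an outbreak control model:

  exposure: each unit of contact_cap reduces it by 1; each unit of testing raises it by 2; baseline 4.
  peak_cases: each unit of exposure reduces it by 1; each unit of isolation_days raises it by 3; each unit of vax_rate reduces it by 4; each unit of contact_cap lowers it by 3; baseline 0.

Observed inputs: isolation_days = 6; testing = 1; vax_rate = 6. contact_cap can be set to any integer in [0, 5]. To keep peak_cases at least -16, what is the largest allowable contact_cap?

contact_cap = 2

Substituting into the exposure equation gives exposure = -contact_cap + 6.
Substituting into the peak_cases equation gives peak_cases = -2*contact_cap - 12.
Require -2*contact_cap - 12 ≥ -16, so contact_cap ≤ 2.
The largest integer in [0, 5] satisfying this is 2.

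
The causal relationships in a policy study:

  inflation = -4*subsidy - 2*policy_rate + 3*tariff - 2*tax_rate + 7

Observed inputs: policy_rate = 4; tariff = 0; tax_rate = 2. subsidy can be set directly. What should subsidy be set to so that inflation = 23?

Substituting into the inflation equation gives inflation = -4*subsidy - 5.
Solve -4*subsidy - 5 = 23: subsidy = (23 + 5) / -4 = -7.

subsidy = -7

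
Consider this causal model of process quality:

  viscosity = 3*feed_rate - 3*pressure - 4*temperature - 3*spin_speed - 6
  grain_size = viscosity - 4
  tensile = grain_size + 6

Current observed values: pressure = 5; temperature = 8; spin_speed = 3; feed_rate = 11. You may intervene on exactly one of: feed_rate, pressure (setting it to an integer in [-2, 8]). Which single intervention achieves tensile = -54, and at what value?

set feed_rate = 2

Intervening on feed_rate: with other inputs at their observed values, tensile = 3*feed_rate - 60. Solving for -54 gives feed_rate = 2, within [-2, 8].
Intervening on pressure: tensile = -3*pressure - 12. Reaching -54 requires pressure = 14, outside [-2, 8].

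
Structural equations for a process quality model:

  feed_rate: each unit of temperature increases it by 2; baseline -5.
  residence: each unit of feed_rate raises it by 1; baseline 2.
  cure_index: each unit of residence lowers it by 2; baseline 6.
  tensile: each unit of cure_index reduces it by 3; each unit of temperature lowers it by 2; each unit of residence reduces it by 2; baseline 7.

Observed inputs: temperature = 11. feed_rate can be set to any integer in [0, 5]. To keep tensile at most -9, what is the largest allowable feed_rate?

feed_rate = 4

Intervening on feed_rate fixes its value directly, overriding its dependence on temperature.
Substituting into the cure_index equation gives cure_index = -2*feed_rate + 2.
Substituting into the tensile equation gives tensile = 4*feed_rate - 25.
Require 4*feed_rate - 25 ≤ -9, so feed_rate ≤ 4.
The largest integer in [0, 5] satisfying this is 4.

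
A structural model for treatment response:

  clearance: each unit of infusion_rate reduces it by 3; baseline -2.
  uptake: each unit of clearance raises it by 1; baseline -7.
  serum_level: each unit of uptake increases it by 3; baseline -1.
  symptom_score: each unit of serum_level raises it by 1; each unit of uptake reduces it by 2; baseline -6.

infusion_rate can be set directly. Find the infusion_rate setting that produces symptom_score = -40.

infusion_rate = 8

Substituting into the uptake equation gives uptake = -3*infusion_rate - 9.
Substituting into the serum_level equation gives serum_level = -9*infusion_rate - 28.
So symptom_score = -3*infusion_rate - 16.
Solve -3*infusion_rate - 16 = -40: infusion_rate = (-40 + 16) / -3 = 8.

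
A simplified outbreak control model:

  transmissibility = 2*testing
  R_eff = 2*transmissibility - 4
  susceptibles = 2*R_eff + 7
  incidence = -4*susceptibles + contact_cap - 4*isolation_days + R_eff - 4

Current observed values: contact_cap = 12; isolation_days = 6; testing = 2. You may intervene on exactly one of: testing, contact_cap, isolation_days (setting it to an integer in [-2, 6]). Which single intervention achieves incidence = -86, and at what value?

set contact_cap = -2

Intervening on testing: incidence = -28*testing - 16. Reaching -86 requires testing = 5/2, not an integer.
Intervening on contact_cap: with other inputs at their observed values, incidence = contact_cap - 84. Solving for -86 gives contact_cap = -2, within [-2, 6].
Intervening on isolation_days: incidence = -4*isolation_days - 48. Reaching -86 requires isolation_days = 19/2, not an integer.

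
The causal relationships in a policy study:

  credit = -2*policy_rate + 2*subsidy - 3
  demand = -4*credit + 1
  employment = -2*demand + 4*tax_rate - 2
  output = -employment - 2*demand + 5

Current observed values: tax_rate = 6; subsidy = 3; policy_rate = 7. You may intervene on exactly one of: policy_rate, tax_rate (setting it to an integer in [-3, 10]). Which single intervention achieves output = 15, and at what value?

set tax_rate = -2

Intervening on policy_rate: the paths from policy_rate to output cancel (net effect zero), leaving output = -17; 15 is unreachable this way.
Intervening on tax_rate: with other inputs at their observed values, output = -4*tax_rate + 7. Solving for 15 gives tax_rate = -2, within [-3, 10].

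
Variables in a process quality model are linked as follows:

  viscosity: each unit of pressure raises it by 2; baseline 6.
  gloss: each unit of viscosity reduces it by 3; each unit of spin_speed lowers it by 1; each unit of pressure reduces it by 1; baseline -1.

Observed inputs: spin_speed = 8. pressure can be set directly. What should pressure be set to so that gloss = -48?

Substituting into the gloss equation gives gloss = -7*pressure - 27.
Solve -7*pressure - 27 = -48: pressure = (-48 + 27) / -7 = 3.

pressure = 3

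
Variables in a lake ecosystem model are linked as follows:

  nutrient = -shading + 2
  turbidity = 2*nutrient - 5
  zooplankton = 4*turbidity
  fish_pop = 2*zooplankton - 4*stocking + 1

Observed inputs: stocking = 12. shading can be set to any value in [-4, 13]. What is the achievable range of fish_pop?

Substituting into the turbidity equation gives turbidity = -2*shading - 1.
Substituting into the zooplankton equation gives zooplankton = -8*shading - 4.
So fish_pop = -16*shading - 55.
Linear in shading, so extremes are at the endpoints: shading = -4 gives fish_pop = 9; shading = 13 gives fish_pop = -263.

-263 to 9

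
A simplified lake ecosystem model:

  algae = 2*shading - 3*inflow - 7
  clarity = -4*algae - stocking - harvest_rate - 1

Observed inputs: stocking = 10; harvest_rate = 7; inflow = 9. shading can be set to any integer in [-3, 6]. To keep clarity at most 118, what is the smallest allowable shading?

Substituting into the algae equation gives algae = 2*shading - 34.
Substituting into the clarity equation gives clarity = -8*shading + 118.
Require -8*shading + 118 ≤ 118, so shading ≥ 0.
The smallest integer in [-3, 6] satisfying this is 0.

shading = 0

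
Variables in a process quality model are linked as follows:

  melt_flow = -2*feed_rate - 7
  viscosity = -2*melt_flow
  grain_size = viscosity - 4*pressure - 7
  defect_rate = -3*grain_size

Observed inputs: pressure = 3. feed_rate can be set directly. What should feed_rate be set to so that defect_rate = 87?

feed_rate = -6

Substituting into the viscosity equation gives viscosity = 4*feed_rate + 14.
Substituting into the grain_size equation gives grain_size = 4*feed_rate - 5.
This gives defect_rate = -12*feed_rate + 15.
Solve -12*feed_rate + 15 = 87: feed_rate = (87 - 15) / -12 = -6.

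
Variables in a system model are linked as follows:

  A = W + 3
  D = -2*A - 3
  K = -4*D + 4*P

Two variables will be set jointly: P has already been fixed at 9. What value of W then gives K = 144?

With P held at 9:
Substituting into the D equation gives D = -2*W - 9.
Substituting into the K equation gives K = 8*W + 72.
Solve 8*W + 72 = 144: W = (144 - 72) / 8 = 9.

W = 9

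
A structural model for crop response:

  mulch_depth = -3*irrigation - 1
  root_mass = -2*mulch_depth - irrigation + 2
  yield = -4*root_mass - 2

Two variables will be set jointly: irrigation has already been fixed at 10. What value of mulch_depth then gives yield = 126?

mulch_depth = 12

With irrigation held at 10:
Intervening on mulch_depth fixes its value directly, overriding its dependence on irrigation.
Substituting into the root_mass equation gives root_mass = -2*mulch_depth - 8.
Substituting into the yield equation gives yield = 8*mulch_depth + 30.
Solve 8*mulch_depth + 30 = 126: mulch_depth = (126 - 30) / 8 = 12.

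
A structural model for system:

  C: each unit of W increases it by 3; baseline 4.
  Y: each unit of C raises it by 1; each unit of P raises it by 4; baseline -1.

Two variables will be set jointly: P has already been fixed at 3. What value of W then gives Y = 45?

W = 10

With P held at 3:
Substituting into the Y equation gives Y = 3*W + 15.
Solve 3*W + 15 = 45: W = (45 - 15) / 3 = 10.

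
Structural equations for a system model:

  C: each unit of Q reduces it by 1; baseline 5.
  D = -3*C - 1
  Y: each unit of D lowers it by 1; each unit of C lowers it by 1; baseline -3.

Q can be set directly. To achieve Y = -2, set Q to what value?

Q = 5

Substituting into the D equation gives D = 3*Q - 16.
Substituting into the Y equation gives Y = -2*Q + 8.
Solve -2*Q + 8 = -2: Q = (-2 - 8) / -2 = 5.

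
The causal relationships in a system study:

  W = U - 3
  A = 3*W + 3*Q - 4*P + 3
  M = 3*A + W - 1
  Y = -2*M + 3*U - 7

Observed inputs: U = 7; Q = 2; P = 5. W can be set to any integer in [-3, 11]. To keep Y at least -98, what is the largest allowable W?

Intervening on W fixes its value directly, overriding its dependence on U.
Substituting into the A equation gives A = 3*W - 11.
This gives M = 10*W - 34.
Substituting into the Y equation gives Y = -20*W + 82.
Require -20*W + 82 ≥ -98, so W ≤ 9.
The largest integer in [-3, 11] satisfying this is 9.

W = 9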